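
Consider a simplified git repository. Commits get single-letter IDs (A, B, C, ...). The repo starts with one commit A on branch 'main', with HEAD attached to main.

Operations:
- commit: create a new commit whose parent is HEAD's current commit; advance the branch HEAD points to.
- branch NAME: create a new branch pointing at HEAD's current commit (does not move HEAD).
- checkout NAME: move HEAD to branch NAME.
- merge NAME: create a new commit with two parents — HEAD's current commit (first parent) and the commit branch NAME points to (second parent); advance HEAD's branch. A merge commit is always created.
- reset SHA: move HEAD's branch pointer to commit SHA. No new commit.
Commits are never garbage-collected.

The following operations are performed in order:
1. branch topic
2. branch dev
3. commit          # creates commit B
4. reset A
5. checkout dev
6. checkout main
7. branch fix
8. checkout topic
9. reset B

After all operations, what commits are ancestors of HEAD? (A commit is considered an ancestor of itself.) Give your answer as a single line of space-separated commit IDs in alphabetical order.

After op 1 (branch): HEAD=main@A [main=A topic=A]
After op 2 (branch): HEAD=main@A [dev=A main=A topic=A]
After op 3 (commit): HEAD=main@B [dev=A main=B topic=A]
After op 4 (reset): HEAD=main@A [dev=A main=A topic=A]
After op 5 (checkout): HEAD=dev@A [dev=A main=A topic=A]
After op 6 (checkout): HEAD=main@A [dev=A main=A topic=A]
After op 7 (branch): HEAD=main@A [dev=A fix=A main=A topic=A]
After op 8 (checkout): HEAD=topic@A [dev=A fix=A main=A topic=A]
After op 9 (reset): HEAD=topic@B [dev=A fix=A main=A topic=B]

Answer: A B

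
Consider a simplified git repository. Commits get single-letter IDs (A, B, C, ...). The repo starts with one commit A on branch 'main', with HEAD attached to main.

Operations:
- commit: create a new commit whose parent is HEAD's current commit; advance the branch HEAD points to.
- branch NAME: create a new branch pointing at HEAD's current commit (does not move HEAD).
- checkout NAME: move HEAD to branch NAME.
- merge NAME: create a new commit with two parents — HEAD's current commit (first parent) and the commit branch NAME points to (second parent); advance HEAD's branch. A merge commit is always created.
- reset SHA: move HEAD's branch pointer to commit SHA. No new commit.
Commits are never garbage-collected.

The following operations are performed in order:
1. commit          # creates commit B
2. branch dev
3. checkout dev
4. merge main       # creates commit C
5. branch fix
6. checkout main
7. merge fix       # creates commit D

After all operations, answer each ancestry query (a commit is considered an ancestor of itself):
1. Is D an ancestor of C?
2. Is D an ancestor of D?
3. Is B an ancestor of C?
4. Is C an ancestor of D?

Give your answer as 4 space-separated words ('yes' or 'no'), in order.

Answer: no yes yes yes

Derivation:
After op 1 (commit): HEAD=main@B [main=B]
After op 2 (branch): HEAD=main@B [dev=B main=B]
After op 3 (checkout): HEAD=dev@B [dev=B main=B]
After op 4 (merge): HEAD=dev@C [dev=C main=B]
After op 5 (branch): HEAD=dev@C [dev=C fix=C main=B]
After op 6 (checkout): HEAD=main@B [dev=C fix=C main=B]
After op 7 (merge): HEAD=main@D [dev=C fix=C main=D]
ancestors(C) = {A,B,C}; D in? no
ancestors(D) = {A,B,C,D}; D in? yes
ancestors(C) = {A,B,C}; B in? yes
ancestors(D) = {A,B,C,D}; C in? yes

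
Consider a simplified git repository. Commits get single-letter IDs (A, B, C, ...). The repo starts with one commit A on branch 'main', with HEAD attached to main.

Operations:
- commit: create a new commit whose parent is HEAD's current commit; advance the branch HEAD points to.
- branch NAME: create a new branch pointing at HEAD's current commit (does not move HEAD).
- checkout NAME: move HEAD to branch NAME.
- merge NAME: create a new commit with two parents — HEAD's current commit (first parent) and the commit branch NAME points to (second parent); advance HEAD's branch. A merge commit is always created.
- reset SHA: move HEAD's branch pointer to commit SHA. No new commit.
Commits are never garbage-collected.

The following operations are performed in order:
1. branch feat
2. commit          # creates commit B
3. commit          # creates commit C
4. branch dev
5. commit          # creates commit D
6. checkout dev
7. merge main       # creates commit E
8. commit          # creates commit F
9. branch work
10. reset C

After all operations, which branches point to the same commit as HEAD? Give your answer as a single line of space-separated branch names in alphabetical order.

Answer: dev

Derivation:
After op 1 (branch): HEAD=main@A [feat=A main=A]
After op 2 (commit): HEAD=main@B [feat=A main=B]
After op 3 (commit): HEAD=main@C [feat=A main=C]
After op 4 (branch): HEAD=main@C [dev=C feat=A main=C]
After op 5 (commit): HEAD=main@D [dev=C feat=A main=D]
After op 6 (checkout): HEAD=dev@C [dev=C feat=A main=D]
After op 7 (merge): HEAD=dev@E [dev=E feat=A main=D]
After op 8 (commit): HEAD=dev@F [dev=F feat=A main=D]
After op 9 (branch): HEAD=dev@F [dev=F feat=A main=D work=F]
After op 10 (reset): HEAD=dev@C [dev=C feat=A main=D work=F]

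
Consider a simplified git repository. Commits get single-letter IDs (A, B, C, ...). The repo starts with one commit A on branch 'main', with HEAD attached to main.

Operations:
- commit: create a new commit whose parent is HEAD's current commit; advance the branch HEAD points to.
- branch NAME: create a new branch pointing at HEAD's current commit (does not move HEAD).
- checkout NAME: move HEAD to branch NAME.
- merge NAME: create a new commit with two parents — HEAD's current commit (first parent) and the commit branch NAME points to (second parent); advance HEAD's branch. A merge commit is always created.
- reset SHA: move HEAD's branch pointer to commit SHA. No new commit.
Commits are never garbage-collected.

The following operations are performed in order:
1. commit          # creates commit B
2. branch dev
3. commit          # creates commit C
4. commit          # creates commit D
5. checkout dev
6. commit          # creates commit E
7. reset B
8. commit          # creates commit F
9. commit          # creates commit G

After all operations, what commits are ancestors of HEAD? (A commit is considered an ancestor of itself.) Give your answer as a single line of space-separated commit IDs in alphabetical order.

After op 1 (commit): HEAD=main@B [main=B]
After op 2 (branch): HEAD=main@B [dev=B main=B]
After op 3 (commit): HEAD=main@C [dev=B main=C]
After op 4 (commit): HEAD=main@D [dev=B main=D]
After op 5 (checkout): HEAD=dev@B [dev=B main=D]
After op 6 (commit): HEAD=dev@E [dev=E main=D]
After op 7 (reset): HEAD=dev@B [dev=B main=D]
After op 8 (commit): HEAD=dev@F [dev=F main=D]
After op 9 (commit): HEAD=dev@G [dev=G main=D]

Answer: A B F G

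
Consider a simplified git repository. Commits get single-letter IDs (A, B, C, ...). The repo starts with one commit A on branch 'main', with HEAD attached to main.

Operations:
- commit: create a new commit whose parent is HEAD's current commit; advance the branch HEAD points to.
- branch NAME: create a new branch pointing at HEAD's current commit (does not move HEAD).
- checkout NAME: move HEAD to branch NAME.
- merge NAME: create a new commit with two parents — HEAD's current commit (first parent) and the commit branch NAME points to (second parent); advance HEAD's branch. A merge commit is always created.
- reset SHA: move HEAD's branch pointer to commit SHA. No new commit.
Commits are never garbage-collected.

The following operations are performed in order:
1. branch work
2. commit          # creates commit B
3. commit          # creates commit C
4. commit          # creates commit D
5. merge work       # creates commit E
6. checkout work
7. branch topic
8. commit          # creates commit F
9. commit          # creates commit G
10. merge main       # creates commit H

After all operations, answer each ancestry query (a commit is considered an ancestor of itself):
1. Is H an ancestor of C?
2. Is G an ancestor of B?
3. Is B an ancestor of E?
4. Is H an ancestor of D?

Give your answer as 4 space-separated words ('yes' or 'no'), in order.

Answer: no no yes no

Derivation:
After op 1 (branch): HEAD=main@A [main=A work=A]
After op 2 (commit): HEAD=main@B [main=B work=A]
After op 3 (commit): HEAD=main@C [main=C work=A]
After op 4 (commit): HEAD=main@D [main=D work=A]
After op 5 (merge): HEAD=main@E [main=E work=A]
After op 6 (checkout): HEAD=work@A [main=E work=A]
After op 7 (branch): HEAD=work@A [main=E topic=A work=A]
After op 8 (commit): HEAD=work@F [main=E topic=A work=F]
After op 9 (commit): HEAD=work@G [main=E topic=A work=G]
After op 10 (merge): HEAD=work@H [main=E topic=A work=H]
ancestors(C) = {A,B,C}; H in? no
ancestors(B) = {A,B}; G in? no
ancestors(E) = {A,B,C,D,E}; B in? yes
ancestors(D) = {A,B,C,D}; H in? no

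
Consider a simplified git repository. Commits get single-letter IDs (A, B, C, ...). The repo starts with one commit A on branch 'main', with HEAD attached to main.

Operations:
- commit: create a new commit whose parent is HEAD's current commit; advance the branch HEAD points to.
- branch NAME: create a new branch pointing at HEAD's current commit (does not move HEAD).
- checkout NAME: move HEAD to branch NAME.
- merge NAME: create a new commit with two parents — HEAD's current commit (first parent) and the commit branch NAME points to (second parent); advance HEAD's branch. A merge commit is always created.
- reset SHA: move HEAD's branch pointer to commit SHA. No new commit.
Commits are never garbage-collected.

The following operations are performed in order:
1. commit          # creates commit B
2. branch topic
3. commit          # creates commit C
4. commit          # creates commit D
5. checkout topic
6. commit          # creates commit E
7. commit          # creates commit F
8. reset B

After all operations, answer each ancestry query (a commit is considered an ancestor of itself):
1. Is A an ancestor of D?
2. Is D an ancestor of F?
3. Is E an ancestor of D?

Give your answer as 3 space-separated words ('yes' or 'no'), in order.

After op 1 (commit): HEAD=main@B [main=B]
After op 2 (branch): HEAD=main@B [main=B topic=B]
After op 3 (commit): HEAD=main@C [main=C topic=B]
After op 4 (commit): HEAD=main@D [main=D topic=B]
After op 5 (checkout): HEAD=topic@B [main=D topic=B]
After op 6 (commit): HEAD=topic@E [main=D topic=E]
After op 7 (commit): HEAD=topic@F [main=D topic=F]
After op 8 (reset): HEAD=topic@B [main=D topic=B]
ancestors(D) = {A,B,C,D}; A in? yes
ancestors(F) = {A,B,E,F}; D in? no
ancestors(D) = {A,B,C,D}; E in? no

Answer: yes no no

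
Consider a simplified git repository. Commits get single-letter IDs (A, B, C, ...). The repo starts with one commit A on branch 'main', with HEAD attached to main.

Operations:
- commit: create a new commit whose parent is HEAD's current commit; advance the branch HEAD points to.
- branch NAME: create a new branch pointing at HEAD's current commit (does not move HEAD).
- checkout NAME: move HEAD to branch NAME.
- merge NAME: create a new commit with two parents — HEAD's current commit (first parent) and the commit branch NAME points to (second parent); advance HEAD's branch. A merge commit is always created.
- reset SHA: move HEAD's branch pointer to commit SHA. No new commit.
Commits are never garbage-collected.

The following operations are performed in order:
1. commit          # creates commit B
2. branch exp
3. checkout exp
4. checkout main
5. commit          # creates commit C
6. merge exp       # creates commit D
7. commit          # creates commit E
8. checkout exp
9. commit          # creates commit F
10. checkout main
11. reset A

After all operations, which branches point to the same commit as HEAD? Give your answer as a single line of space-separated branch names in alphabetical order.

After op 1 (commit): HEAD=main@B [main=B]
After op 2 (branch): HEAD=main@B [exp=B main=B]
After op 3 (checkout): HEAD=exp@B [exp=B main=B]
After op 4 (checkout): HEAD=main@B [exp=B main=B]
After op 5 (commit): HEAD=main@C [exp=B main=C]
After op 6 (merge): HEAD=main@D [exp=B main=D]
After op 7 (commit): HEAD=main@E [exp=B main=E]
After op 8 (checkout): HEAD=exp@B [exp=B main=E]
After op 9 (commit): HEAD=exp@F [exp=F main=E]
After op 10 (checkout): HEAD=main@E [exp=F main=E]
After op 11 (reset): HEAD=main@A [exp=F main=A]

Answer: main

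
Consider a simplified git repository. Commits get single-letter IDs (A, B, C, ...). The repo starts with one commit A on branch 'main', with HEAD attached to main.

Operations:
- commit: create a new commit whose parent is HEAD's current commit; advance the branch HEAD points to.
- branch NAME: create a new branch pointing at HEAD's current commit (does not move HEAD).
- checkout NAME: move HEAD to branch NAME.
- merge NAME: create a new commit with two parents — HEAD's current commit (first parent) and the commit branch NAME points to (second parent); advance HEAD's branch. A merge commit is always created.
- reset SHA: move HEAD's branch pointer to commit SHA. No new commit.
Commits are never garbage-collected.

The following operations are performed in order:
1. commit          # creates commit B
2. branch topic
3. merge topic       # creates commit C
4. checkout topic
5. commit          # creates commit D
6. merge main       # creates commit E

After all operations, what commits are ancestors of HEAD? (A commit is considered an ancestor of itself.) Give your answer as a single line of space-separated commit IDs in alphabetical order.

After op 1 (commit): HEAD=main@B [main=B]
After op 2 (branch): HEAD=main@B [main=B topic=B]
After op 3 (merge): HEAD=main@C [main=C topic=B]
After op 4 (checkout): HEAD=topic@B [main=C topic=B]
After op 5 (commit): HEAD=topic@D [main=C topic=D]
After op 6 (merge): HEAD=topic@E [main=C topic=E]

Answer: A B C D E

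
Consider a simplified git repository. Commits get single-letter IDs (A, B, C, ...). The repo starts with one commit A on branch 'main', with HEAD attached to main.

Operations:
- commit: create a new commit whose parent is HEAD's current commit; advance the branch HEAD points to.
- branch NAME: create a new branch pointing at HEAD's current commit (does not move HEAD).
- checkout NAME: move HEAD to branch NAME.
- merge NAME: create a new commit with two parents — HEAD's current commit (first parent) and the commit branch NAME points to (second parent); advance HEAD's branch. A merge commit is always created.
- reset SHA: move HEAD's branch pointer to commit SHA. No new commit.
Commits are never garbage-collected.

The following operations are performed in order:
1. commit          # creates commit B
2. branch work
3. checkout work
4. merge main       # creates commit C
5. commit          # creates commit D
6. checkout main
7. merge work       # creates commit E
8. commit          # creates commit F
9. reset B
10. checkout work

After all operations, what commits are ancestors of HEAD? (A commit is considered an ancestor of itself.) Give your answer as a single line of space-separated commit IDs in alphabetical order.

After op 1 (commit): HEAD=main@B [main=B]
After op 2 (branch): HEAD=main@B [main=B work=B]
After op 3 (checkout): HEAD=work@B [main=B work=B]
After op 4 (merge): HEAD=work@C [main=B work=C]
After op 5 (commit): HEAD=work@D [main=B work=D]
After op 6 (checkout): HEAD=main@B [main=B work=D]
After op 7 (merge): HEAD=main@E [main=E work=D]
After op 8 (commit): HEAD=main@F [main=F work=D]
After op 9 (reset): HEAD=main@B [main=B work=D]
After op 10 (checkout): HEAD=work@D [main=B work=D]

Answer: A B C D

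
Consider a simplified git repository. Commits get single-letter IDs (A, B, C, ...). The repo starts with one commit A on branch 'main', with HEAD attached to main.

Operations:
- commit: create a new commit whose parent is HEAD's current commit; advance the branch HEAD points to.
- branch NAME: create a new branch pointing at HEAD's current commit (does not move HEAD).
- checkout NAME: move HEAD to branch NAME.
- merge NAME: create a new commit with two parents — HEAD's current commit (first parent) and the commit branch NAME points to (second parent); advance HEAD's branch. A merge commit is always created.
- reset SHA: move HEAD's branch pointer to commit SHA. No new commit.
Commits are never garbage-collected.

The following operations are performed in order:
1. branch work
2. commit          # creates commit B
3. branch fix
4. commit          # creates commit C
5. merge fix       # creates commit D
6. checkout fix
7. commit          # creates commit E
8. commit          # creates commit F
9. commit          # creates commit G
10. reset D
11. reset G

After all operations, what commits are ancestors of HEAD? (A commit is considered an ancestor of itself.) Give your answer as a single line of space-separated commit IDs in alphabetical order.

Answer: A B E F G

Derivation:
After op 1 (branch): HEAD=main@A [main=A work=A]
After op 2 (commit): HEAD=main@B [main=B work=A]
After op 3 (branch): HEAD=main@B [fix=B main=B work=A]
After op 4 (commit): HEAD=main@C [fix=B main=C work=A]
After op 5 (merge): HEAD=main@D [fix=B main=D work=A]
After op 6 (checkout): HEAD=fix@B [fix=B main=D work=A]
After op 7 (commit): HEAD=fix@E [fix=E main=D work=A]
After op 8 (commit): HEAD=fix@F [fix=F main=D work=A]
After op 9 (commit): HEAD=fix@G [fix=G main=D work=A]
After op 10 (reset): HEAD=fix@D [fix=D main=D work=A]
After op 11 (reset): HEAD=fix@G [fix=G main=D work=A]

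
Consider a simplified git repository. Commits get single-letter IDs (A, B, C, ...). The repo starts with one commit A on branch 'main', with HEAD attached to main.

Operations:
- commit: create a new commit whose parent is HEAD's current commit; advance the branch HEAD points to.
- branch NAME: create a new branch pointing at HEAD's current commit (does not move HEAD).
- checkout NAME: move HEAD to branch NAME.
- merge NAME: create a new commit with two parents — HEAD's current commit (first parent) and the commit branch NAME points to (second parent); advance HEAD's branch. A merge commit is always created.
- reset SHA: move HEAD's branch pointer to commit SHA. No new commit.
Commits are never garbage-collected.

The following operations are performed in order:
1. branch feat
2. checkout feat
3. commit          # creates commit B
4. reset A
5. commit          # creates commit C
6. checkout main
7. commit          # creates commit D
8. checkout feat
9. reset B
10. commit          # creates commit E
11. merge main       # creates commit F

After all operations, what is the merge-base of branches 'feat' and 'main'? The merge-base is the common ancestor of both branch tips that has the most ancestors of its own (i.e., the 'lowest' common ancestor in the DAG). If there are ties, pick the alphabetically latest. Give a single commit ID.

Answer: D

Derivation:
After op 1 (branch): HEAD=main@A [feat=A main=A]
After op 2 (checkout): HEAD=feat@A [feat=A main=A]
After op 3 (commit): HEAD=feat@B [feat=B main=A]
After op 4 (reset): HEAD=feat@A [feat=A main=A]
After op 5 (commit): HEAD=feat@C [feat=C main=A]
After op 6 (checkout): HEAD=main@A [feat=C main=A]
After op 7 (commit): HEAD=main@D [feat=C main=D]
After op 8 (checkout): HEAD=feat@C [feat=C main=D]
After op 9 (reset): HEAD=feat@B [feat=B main=D]
After op 10 (commit): HEAD=feat@E [feat=E main=D]
After op 11 (merge): HEAD=feat@F [feat=F main=D]
ancestors(feat=F): ['A', 'B', 'D', 'E', 'F']
ancestors(main=D): ['A', 'D']
common: ['A', 'D']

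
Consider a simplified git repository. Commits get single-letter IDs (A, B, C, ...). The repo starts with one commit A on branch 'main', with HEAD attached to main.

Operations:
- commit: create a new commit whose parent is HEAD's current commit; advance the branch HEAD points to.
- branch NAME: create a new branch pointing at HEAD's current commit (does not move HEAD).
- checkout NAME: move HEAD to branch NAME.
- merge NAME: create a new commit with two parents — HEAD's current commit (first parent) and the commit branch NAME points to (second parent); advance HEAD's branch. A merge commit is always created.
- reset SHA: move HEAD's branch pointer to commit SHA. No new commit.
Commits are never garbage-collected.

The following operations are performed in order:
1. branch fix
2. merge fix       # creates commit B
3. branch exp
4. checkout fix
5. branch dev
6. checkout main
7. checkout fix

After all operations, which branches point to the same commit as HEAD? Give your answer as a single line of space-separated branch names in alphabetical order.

Answer: dev fix

Derivation:
After op 1 (branch): HEAD=main@A [fix=A main=A]
After op 2 (merge): HEAD=main@B [fix=A main=B]
After op 3 (branch): HEAD=main@B [exp=B fix=A main=B]
After op 4 (checkout): HEAD=fix@A [exp=B fix=A main=B]
After op 5 (branch): HEAD=fix@A [dev=A exp=B fix=A main=B]
After op 6 (checkout): HEAD=main@B [dev=A exp=B fix=A main=B]
After op 7 (checkout): HEAD=fix@A [dev=A exp=B fix=A main=B]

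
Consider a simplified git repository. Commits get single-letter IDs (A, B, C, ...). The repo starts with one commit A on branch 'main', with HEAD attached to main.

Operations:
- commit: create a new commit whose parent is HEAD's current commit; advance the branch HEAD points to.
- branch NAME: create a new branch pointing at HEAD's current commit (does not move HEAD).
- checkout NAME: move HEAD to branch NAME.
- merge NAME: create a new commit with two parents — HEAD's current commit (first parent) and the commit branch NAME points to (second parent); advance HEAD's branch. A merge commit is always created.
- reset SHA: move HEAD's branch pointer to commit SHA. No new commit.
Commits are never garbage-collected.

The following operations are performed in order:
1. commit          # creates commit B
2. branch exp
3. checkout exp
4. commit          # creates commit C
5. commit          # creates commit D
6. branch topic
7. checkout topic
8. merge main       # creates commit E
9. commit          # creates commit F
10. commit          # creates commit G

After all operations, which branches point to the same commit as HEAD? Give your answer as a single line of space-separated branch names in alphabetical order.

Answer: topic

Derivation:
After op 1 (commit): HEAD=main@B [main=B]
After op 2 (branch): HEAD=main@B [exp=B main=B]
After op 3 (checkout): HEAD=exp@B [exp=B main=B]
After op 4 (commit): HEAD=exp@C [exp=C main=B]
After op 5 (commit): HEAD=exp@D [exp=D main=B]
After op 6 (branch): HEAD=exp@D [exp=D main=B topic=D]
After op 7 (checkout): HEAD=topic@D [exp=D main=B topic=D]
After op 8 (merge): HEAD=topic@E [exp=D main=B topic=E]
After op 9 (commit): HEAD=topic@F [exp=D main=B topic=F]
After op 10 (commit): HEAD=topic@G [exp=D main=B topic=G]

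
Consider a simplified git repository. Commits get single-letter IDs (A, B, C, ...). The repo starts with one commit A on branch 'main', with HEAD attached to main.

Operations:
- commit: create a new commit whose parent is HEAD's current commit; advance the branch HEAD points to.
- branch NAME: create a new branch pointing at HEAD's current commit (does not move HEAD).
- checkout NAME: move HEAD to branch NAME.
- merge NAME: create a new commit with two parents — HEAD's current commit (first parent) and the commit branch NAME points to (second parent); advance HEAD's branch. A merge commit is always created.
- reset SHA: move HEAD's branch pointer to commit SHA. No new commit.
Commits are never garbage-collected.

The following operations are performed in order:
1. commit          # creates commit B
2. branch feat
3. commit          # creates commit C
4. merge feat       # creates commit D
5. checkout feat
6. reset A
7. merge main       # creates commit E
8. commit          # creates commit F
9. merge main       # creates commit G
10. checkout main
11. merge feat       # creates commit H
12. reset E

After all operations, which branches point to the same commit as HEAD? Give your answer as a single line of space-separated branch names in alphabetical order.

Answer: main

Derivation:
After op 1 (commit): HEAD=main@B [main=B]
After op 2 (branch): HEAD=main@B [feat=B main=B]
After op 3 (commit): HEAD=main@C [feat=B main=C]
After op 4 (merge): HEAD=main@D [feat=B main=D]
After op 5 (checkout): HEAD=feat@B [feat=B main=D]
After op 6 (reset): HEAD=feat@A [feat=A main=D]
After op 7 (merge): HEAD=feat@E [feat=E main=D]
After op 8 (commit): HEAD=feat@F [feat=F main=D]
After op 9 (merge): HEAD=feat@G [feat=G main=D]
After op 10 (checkout): HEAD=main@D [feat=G main=D]
After op 11 (merge): HEAD=main@H [feat=G main=H]
After op 12 (reset): HEAD=main@E [feat=G main=E]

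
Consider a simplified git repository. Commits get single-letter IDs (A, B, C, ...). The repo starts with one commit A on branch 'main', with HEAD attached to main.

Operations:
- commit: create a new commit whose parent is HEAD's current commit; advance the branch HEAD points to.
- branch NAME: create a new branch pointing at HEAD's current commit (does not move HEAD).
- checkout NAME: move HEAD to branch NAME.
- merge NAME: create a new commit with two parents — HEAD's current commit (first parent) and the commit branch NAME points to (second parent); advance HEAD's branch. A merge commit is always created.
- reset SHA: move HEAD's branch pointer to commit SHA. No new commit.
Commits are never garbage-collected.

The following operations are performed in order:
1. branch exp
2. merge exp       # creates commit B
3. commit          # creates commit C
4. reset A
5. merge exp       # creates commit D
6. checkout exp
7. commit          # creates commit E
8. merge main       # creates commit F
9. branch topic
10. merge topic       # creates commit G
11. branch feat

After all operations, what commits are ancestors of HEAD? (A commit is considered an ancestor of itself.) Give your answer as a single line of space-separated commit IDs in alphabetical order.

Answer: A D E F G

Derivation:
After op 1 (branch): HEAD=main@A [exp=A main=A]
After op 2 (merge): HEAD=main@B [exp=A main=B]
After op 3 (commit): HEAD=main@C [exp=A main=C]
After op 4 (reset): HEAD=main@A [exp=A main=A]
After op 5 (merge): HEAD=main@D [exp=A main=D]
After op 6 (checkout): HEAD=exp@A [exp=A main=D]
After op 7 (commit): HEAD=exp@E [exp=E main=D]
After op 8 (merge): HEAD=exp@F [exp=F main=D]
After op 9 (branch): HEAD=exp@F [exp=F main=D topic=F]
After op 10 (merge): HEAD=exp@G [exp=G main=D topic=F]
After op 11 (branch): HEAD=exp@G [exp=G feat=G main=D topic=F]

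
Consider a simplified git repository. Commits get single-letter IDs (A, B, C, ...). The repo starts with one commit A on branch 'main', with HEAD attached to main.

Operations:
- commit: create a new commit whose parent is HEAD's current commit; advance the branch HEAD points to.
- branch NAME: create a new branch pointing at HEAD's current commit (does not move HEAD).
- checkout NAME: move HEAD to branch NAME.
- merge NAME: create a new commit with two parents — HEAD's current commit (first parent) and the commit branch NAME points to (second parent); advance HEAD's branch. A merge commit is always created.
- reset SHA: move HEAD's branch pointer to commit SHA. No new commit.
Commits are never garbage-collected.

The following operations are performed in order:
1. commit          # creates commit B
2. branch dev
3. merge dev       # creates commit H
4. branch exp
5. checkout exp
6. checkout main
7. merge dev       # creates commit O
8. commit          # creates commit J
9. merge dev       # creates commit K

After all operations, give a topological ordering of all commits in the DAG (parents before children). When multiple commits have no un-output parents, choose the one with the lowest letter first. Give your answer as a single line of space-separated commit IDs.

Answer: A B H O J K

Derivation:
After op 1 (commit): HEAD=main@B [main=B]
After op 2 (branch): HEAD=main@B [dev=B main=B]
After op 3 (merge): HEAD=main@H [dev=B main=H]
After op 4 (branch): HEAD=main@H [dev=B exp=H main=H]
After op 5 (checkout): HEAD=exp@H [dev=B exp=H main=H]
After op 6 (checkout): HEAD=main@H [dev=B exp=H main=H]
After op 7 (merge): HEAD=main@O [dev=B exp=H main=O]
After op 8 (commit): HEAD=main@J [dev=B exp=H main=J]
After op 9 (merge): HEAD=main@K [dev=B exp=H main=K]
commit A: parents=[]
commit B: parents=['A']
commit H: parents=['B', 'B']
commit J: parents=['O']
commit K: parents=['J', 'B']
commit O: parents=['H', 'B']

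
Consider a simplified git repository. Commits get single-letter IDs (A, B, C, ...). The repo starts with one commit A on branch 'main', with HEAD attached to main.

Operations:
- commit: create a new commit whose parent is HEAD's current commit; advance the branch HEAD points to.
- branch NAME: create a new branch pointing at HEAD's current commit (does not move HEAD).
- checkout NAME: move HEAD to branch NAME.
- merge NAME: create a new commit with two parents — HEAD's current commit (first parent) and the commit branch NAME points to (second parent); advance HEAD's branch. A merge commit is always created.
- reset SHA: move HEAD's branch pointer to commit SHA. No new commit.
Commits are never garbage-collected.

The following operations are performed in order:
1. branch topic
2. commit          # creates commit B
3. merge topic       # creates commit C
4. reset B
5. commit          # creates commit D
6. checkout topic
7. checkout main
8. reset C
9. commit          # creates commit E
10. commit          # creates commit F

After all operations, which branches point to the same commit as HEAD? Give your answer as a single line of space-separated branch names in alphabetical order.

After op 1 (branch): HEAD=main@A [main=A topic=A]
After op 2 (commit): HEAD=main@B [main=B topic=A]
After op 3 (merge): HEAD=main@C [main=C topic=A]
After op 4 (reset): HEAD=main@B [main=B topic=A]
After op 5 (commit): HEAD=main@D [main=D topic=A]
After op 6 (checkout): HEAD=topic@A [main=D topic=A]
After op 7 (checkout): HEAD=main@D [main=D topic=A]
After op 8 (reset): HEAD=main@C [main=C topic=A]
After op 9 (commit): HEAD=main@E [main=E topic=A]
After op 10 (commit): HEAD=main@F [main=F topic=A]

Answer: main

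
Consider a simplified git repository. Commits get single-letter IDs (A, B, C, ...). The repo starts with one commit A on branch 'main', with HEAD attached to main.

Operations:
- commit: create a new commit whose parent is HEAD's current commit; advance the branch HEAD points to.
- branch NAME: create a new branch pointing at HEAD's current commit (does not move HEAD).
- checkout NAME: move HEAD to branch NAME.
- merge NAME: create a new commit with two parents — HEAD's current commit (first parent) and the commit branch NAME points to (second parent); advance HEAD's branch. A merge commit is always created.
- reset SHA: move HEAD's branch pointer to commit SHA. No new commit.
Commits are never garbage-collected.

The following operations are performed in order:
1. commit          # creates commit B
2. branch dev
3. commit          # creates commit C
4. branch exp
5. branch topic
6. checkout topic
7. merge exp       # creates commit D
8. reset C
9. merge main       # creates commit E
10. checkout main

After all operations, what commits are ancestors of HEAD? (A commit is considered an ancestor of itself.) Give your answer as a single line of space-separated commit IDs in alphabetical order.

Answer: A B C

Derivation:
After op 1 (commit): HEAD=main@B [main=B]
After op 2 (branch): HEAD=main@B [dev=B main=B]
After op 3 (commit): HEAD=main@C [dev=B main=C]
After op 4 (branch): HEAD=main@C [dev=B exp=C main=C]
After op 5 (branch): HEAD=main@C [dev=B exp=C main=C topic=C]
After op 6 (checkout): HEAD=topic@C [dev=B exp=C main=C topic=C]
After op 7 (merge): HEAD=topic@D [dev=B exp=C main=C topic=D]
After op 8 (reset): HEAD=topic@C [dev=B exp=C main=C topic=C]
After op 9 (merge): HEAD=topic@E [dev=B exp=C main=C topic=E]
After op 10 (checkout): HEAD=main@C [dev=B exp=C main=C topic=E]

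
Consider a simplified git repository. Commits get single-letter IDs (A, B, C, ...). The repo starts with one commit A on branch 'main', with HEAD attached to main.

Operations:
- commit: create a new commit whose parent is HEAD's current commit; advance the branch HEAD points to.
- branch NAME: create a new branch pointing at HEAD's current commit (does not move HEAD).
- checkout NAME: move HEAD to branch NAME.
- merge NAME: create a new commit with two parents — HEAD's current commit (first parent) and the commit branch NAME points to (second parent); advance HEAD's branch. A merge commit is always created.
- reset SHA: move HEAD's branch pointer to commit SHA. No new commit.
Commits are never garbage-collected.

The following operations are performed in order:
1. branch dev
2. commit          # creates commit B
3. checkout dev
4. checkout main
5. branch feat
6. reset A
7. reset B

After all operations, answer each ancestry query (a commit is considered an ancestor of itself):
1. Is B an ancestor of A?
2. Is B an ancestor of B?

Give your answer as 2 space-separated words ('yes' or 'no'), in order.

After op 1 (branch): HEAD=main@A [dev=A main=A]
After op 2 (commit): HEAD=main@B [dev=A main=B]
After op 3 (checkout): HEAD=dev@A [dev=A main=B]
After op 4 (checkout): HEAD=main@B [dev=A main=B]
After op 5 (branch): HEAD=main@B [dev=A feat=B main=B]
After op 6 (reset): HEAD=main@A [dev=A feat=B main=A]
After op 7 (reset): HEAD=main@B [dev=A feat=B main=B]
ancestors(A) = {A}; B in? no
ancestors(B) = {A,B}; B in? yes

Answer: no yes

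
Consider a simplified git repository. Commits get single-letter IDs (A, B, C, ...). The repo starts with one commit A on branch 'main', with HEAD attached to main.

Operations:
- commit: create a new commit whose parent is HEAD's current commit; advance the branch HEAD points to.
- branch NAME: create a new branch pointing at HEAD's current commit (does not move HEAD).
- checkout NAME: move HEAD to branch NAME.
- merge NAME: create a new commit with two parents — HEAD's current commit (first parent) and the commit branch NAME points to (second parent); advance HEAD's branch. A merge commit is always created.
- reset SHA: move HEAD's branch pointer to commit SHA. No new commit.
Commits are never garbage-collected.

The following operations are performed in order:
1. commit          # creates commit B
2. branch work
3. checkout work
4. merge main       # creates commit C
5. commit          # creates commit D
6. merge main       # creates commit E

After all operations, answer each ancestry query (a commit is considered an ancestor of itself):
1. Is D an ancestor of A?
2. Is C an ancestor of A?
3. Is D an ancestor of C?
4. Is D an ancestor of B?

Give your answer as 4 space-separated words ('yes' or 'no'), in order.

Answer: no no no no

Derivation:
After op 1 (commit): HEAD=main@B [main=B]
After op 2 (branch): HEAD=main@B [main=B work=B]
After op 3 (checkout): HEAD=work@B [main=B work=B]
After op 4 (merge): HEAD=work@C [main=B work=C]
After op 5 (commit): HEAD=work@D [main=B work=D]
After op 6 (merge): HEAD=work@E [main=B work=E]
ancestors(A) = {A}; D in? no
ancestors(A) = {A}; C in? no
ancestors(C) = {A,B,C}; D in? no
ancestors(B) = {A,B}; D in? no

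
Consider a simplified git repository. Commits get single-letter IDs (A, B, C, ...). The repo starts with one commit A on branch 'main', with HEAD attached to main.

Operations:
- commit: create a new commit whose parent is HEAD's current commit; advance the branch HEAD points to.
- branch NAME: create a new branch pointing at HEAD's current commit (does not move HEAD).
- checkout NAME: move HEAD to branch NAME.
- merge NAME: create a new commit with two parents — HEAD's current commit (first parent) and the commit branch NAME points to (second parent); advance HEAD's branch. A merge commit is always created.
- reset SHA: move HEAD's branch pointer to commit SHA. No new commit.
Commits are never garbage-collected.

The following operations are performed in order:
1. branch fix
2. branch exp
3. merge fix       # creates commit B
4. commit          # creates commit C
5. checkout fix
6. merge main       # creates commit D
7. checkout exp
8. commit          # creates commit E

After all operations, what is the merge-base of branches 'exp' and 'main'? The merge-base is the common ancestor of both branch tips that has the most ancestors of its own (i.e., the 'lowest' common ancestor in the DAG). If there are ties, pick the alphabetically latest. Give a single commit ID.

After op 1 (branch): HEAD=main@A [fix=A main=A]
After op 2 (branch): HEAD=main@A [exp=A fix=A main=A]
After op 3 (merge): HEAD=main@B [exp=A fix=A main=B]
After op 4 (commit): HEAD=main@C [exp=A fix=A main=C]
After op 5 (checkout): HEAD=fix@A [exp=A fix=A main=C]
After op 6 (merge): HEAD=fix@D [exp=A fix=D main=C]
After op 7 (checkout): HEAD=exp@A [exp=A fix=D main=C]
After op 8 (commit): HEAD=exp@E [exp=E fix=D main=C]
ancestors(exp=E): ['A', 'E']
ancestors(main=C): ['A', 'B', 'C']
common: ['A']

Answer: A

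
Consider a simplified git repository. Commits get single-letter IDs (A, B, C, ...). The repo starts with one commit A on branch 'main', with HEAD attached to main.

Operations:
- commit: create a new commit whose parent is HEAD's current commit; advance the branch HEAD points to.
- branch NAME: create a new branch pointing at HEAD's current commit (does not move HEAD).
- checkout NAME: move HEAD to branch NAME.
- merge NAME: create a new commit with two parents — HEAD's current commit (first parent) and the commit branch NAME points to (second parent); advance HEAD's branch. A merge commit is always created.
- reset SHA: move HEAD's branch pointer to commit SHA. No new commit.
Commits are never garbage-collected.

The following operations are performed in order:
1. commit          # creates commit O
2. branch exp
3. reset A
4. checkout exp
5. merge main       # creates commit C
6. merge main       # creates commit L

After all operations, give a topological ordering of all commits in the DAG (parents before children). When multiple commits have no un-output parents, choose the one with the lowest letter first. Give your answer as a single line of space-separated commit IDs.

After op 1 (commit): HEAD=main@O [main=O]
After op 2 (branch): HEAD=main@O [exp=O main=O]
After op 3 (reset): HEAD=main@A [exp=O main=A]
After op 4 (checkout): HEAD=exp@O [exp=O main=A]
After op 5 (merge): HEAD=exp@C [exp=C main=A]
After op 6 (merge): HEAD=exp@L [exp=L main=A]
commit A: parents=[]
commit C: parents=['O', 'A']
commit L: parents=['C', 'A']
commit O: parents=['A']

Answer: A O C L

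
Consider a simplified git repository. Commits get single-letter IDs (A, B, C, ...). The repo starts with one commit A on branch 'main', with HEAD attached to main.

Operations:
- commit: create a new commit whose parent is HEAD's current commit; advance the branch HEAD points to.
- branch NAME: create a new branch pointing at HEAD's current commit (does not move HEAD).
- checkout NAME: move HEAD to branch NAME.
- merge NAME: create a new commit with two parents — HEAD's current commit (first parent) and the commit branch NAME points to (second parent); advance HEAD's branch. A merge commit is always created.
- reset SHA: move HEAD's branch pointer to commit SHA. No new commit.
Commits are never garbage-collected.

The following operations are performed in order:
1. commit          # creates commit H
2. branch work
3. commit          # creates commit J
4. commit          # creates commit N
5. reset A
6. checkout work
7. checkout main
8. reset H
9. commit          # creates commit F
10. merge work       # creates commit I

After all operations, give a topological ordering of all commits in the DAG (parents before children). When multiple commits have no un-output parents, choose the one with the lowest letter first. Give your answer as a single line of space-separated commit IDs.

After op 1 (commit): HEAD=main@H [main=H]
After op 2 (branch): HEAD=main@H [main=H work=H]
After op 3 (commit): HEAD=main@J [main=J work=H]
After op 4 (commit): HEAD=main@N [main=N work=H]
After op 5 (reset): HEAD=main@A [main=A work=H]
After op 6 (checkout): HEAD=work@H [main=A work=H]
After op 7 (checkout): HEAD=main@A [main=A work=H]
After op 8 (reset): HEAD=main@H [main=H work=H]
After op 9 (commit): HEAD=main@F [main=F work=H]
After op 10 (merge): HEAD=main@I [main=I work=H]
commit A: parents=[]
commit F: parents=['H']
commit H: parents=['A']
commit I: parents=['F', 'H']
commit J: parents=['H']
commit N: parents=['J']

Answer: A H F I J N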